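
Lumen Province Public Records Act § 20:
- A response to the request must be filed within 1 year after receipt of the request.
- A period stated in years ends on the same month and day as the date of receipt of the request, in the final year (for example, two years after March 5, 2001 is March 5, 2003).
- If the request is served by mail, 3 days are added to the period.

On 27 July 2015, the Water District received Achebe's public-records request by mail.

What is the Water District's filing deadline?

1 year after 27 July 2015 is July 27, 2016.
Service was by mail, adding 3 days: July 27, 2016 + 3 days = July 30, 2016.

July 30, 2016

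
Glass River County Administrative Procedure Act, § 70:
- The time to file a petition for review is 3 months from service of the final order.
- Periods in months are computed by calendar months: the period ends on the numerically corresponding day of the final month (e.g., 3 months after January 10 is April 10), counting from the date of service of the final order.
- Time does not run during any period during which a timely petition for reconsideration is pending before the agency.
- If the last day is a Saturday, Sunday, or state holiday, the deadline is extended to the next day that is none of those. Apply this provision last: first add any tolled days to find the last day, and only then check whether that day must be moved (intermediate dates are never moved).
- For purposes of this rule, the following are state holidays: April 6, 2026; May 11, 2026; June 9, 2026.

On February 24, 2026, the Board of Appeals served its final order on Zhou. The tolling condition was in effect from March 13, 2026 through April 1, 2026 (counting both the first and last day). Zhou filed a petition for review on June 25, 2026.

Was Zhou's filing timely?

No

3 months after February 24, 2026 is May 24, 2026.
From March 13, 2026 through April 1, 2026 inclusive is 20 days; tolling adds 20 days: May 24, 2026 + 20 days = June 13, 2026.
June 13, 2026 is Saturday; June 14, 2026 is Sunday. The next qualifying day is June 15, 2026.
The deadline is June 15, 2026; the filing on June 25, 2026 is after that date.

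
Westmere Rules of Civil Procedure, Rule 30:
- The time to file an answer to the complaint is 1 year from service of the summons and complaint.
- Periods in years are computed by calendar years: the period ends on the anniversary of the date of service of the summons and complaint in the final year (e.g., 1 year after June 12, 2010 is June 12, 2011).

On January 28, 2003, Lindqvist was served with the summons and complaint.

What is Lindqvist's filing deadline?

1 year after January 28, 2003 is January 28, 2004.

January 28, 2004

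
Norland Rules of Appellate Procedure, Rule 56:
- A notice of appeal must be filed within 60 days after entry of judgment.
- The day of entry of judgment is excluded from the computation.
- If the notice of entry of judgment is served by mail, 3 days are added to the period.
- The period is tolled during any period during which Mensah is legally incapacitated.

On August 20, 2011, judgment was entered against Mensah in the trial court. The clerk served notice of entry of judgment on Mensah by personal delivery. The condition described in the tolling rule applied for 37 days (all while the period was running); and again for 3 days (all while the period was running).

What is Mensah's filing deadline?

November 28, 2011

60 days after August 20, 2011 is October 19, 2011.
Service was not by mail, so no mail extension applies.
Tolling adds 37 days: October 19, 2011 + 37 days = November 25, 2011.
Tolling adds 3 days: November 25, 2011 + 3 days = November 28, 2011.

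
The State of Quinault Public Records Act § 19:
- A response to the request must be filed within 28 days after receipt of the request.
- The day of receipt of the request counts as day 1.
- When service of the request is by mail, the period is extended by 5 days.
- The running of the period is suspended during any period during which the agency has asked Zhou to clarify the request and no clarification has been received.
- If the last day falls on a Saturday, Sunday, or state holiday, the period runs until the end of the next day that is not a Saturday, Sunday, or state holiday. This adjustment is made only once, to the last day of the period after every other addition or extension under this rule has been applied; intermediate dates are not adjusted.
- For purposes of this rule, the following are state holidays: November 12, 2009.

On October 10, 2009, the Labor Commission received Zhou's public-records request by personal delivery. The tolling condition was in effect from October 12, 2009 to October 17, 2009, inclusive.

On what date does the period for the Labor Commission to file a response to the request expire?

Counting October 10, 2009 as day 1, day 28 is November 6, 2009.
Service was not by mail, so no mail extension applies.
From October 12, 2009 through October 17, 2009 inclusive is 6 days; tolling adds 6 days: November 6, 2009 + 6 days = November 12, 2009.
November 12, 2009 is a listed holiday. The next qualifying day is November 13, 2009.

November 13, 2009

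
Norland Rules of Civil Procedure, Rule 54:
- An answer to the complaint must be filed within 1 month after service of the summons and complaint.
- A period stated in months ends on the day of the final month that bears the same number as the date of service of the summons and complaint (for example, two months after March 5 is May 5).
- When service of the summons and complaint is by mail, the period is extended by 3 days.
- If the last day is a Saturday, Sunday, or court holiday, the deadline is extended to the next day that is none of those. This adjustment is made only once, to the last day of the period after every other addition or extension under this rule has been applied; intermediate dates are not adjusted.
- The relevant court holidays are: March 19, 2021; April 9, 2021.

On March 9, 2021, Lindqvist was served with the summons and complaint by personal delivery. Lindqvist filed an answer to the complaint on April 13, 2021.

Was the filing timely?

1 month after March 9, 2021 is April 9, 2021.
Service was not by mail, so no mail extension applies.
April 9, 2021 is a listed holiday; April 10, 2021 is Saturday; April 11, 2021 is Sunday. The next qualifying day is April 12, 2021.
The deadline is April 12, 2021; the filing on April 13, 2021 is after that date.

No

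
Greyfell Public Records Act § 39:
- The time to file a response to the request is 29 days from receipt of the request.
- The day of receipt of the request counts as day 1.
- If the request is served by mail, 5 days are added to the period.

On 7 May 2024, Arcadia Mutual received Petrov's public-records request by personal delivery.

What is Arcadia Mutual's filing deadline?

June 4, 2024

Counting 7 May 2024 as day 1, day 29 is June 4, 2024.
Service was not by mail, so no mail extension applies.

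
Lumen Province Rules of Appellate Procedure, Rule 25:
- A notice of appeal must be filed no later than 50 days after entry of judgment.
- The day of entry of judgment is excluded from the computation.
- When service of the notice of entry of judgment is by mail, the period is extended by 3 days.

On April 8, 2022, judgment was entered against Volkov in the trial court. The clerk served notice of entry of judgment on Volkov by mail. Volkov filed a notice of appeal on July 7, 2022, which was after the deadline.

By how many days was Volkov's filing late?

50 days after April 8, 2022 is May 28, 2022.
Service was by mail, adding 3 days: May 28, 2022 + 3 days = May 31, 2022.
The deadline is May 31, 2022; from May 31, 2022 to July 7, 2022 is 37 days.

37 days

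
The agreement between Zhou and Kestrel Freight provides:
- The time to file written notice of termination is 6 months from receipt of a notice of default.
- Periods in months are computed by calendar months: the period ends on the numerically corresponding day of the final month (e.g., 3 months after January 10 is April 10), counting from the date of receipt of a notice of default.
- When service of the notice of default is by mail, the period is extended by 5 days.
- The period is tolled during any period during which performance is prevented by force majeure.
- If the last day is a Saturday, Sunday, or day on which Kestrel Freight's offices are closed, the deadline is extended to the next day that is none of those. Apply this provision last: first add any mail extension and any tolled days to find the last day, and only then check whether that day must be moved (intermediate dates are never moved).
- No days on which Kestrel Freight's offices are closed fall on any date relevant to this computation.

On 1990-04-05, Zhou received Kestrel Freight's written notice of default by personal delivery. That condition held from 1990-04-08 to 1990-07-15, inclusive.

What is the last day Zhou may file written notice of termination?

January 14, 1991

6 months after 1990-04-05 is October 5, 1990.
Service was not by mail, so no mail extension applies.
From April 8, 1990 through July 15, 1990 inclusive is 99 days; tolling adds 99 days: October 5, 1990 + 99 days = January 12, 1991.
January 12, 1991 is Saturday; January 13, 1991 is Sunday. The next qualifying day is January 14, 1991.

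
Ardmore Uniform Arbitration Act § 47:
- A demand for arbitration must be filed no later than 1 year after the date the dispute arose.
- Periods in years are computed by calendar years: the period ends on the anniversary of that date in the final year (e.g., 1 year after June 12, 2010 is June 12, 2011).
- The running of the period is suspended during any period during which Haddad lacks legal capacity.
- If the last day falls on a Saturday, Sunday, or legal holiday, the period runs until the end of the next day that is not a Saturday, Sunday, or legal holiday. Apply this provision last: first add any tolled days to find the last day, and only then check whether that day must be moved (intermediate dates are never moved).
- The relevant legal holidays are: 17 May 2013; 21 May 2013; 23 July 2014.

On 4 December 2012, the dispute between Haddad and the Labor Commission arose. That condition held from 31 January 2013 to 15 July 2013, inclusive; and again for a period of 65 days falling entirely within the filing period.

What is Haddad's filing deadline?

1 year after 4 December 2012 is December 4, 2013.
From January 31, 2013 through July 15, 2013 inclusive is 166 days; tolling adds 166 days: December 4, 2013 + 166 days = May 19, 2014.
Tolling adds 65 days: May 19, 2014 + 65 days = July 23, 2014.
July 23, 2014 is a listed holiday. The next qualifying day is July 24, 2014.

July 24, 2014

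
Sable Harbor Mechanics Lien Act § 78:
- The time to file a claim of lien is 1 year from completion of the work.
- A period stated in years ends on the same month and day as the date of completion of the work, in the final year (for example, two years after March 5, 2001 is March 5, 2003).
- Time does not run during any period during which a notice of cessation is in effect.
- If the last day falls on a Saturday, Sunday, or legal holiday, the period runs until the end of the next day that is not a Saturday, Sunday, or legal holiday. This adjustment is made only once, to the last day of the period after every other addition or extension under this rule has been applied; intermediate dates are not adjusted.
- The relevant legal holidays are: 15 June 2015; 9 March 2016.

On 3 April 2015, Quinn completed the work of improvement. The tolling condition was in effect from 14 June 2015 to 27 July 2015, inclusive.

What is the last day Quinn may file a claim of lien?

1 year after 3 April 2015 is April 3, 2016.
From June 14, 2015 through July 27, 2015 inclusive is 44 days; tolling adds 44 days: April 3, 2016 + 44 days = May 17, 2016.
May 17, 2016 is a Tuesday and not a legal holiday, so no extension applies.

May 17, 2016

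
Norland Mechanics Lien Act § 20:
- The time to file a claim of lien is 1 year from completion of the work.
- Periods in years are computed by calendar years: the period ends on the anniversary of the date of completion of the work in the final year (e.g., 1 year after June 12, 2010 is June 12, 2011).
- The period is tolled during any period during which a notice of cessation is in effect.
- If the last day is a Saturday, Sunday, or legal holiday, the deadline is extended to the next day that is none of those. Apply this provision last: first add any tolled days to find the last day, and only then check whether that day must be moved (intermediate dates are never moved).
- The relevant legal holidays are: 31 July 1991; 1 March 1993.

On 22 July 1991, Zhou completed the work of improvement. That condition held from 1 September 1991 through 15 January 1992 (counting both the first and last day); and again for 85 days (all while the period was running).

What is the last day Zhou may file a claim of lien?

1 year after 22 July 1991 is July 22, 1992.
From September 1, 1991 through January 15, 1992 inclusive is 137 days; tolling adds 137 days: July 22, 1992 + 137 days = December 6, 1992.
Tolling adds 85 days: December 6, 1992 + 85 days = March 1, 1993.
March 1, 1993 is a listed holiday. The next qualifying day is March 2, 1993.

March 2, 1993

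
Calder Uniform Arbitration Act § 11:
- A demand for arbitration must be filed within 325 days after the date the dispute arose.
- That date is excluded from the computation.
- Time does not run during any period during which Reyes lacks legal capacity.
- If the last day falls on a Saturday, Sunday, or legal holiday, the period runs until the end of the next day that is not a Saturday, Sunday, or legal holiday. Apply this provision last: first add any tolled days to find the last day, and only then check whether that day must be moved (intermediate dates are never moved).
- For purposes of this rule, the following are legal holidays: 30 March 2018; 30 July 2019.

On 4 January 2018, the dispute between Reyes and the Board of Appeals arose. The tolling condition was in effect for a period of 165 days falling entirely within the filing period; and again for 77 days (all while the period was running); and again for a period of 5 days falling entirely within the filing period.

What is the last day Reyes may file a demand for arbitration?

July 31, 2019

325 days after 4 January 2018 is November 25, 2018.
Tolling adds 165 days: November 25, 2018 + 165 days = May 9, 2019.
Tolling adds 77 days: May 9, 2019 + 77 days = July 25, 2019.
Tolling adds 5 days: July 25, 2019 + 5 days = July 30, 2019.
July 30, 2019 is a listed holiday. The next qualifying day is July 31, 2019.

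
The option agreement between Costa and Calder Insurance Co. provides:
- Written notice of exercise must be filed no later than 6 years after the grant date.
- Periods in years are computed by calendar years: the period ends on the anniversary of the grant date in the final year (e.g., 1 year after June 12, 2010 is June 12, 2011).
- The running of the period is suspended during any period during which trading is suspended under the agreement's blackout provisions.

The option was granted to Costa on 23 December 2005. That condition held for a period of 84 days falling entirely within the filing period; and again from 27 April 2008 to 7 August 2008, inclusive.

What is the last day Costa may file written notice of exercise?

June 27, 2012

6 years after 23 December 2005 is December 23, 2011.
Tolling adds 84 days: December 23, 2011 + 84 days = March 16, 2012.
From April 27, 2008 through August 7, 2008 inclusive is 103 days; tolling adds 103 days: March 16, 2012 + 103 days = June 27, 2012.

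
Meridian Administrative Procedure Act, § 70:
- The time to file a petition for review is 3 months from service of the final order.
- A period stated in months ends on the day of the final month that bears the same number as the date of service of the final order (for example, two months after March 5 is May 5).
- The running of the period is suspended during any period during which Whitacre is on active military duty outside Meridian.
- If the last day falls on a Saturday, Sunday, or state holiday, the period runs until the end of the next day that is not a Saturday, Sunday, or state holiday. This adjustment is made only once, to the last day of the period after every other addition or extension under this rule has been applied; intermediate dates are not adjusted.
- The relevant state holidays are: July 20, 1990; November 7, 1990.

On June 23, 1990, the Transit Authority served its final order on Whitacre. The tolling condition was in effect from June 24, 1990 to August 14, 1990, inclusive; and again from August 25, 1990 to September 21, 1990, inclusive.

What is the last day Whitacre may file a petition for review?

3 months after June 23, 1990 is September 23, 1990.
From June 24, 1990 through August 14, 1990 inclusive is 52 days; tolling adds 52 days: September 23, 1990 + 52 days = November 14, 1990.
From August 25, 1990 through September 21, 1990 inclusive is 28 days; tolling adds 28 days: November 14, 1990 + 28 days = December 12, 1990.
December 12, 1990 is a Wednesday and not a state holiday, so no extension applies.

December 12, 1990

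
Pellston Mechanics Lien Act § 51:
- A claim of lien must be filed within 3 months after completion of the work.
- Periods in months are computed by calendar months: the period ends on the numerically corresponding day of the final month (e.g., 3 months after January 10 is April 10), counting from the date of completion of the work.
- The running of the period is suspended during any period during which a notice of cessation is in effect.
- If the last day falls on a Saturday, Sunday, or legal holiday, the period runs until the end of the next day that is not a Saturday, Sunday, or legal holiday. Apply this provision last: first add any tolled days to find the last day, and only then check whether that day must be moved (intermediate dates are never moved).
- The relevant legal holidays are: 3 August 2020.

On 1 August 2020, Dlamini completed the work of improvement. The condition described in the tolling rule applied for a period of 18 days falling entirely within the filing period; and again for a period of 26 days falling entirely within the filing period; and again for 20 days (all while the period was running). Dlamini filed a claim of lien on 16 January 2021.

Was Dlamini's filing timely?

No

3 months after 1 August 2020 is November 1, 2020.
Tolling adds 18 days: November 1, 2020 + 18 days = November 19, 2020.
Tolling adds 26 days: November 19, 2020 + 26 days = December 15, 2020.
Tolling adds 20 days: December 15, 2020 + 20 days = January 4, 2021.
January 4, 2021 is a Monday and not a legal holiday, so no extension applies.
The deadline is January 4, 2021; the filing on January 16, 2021 is after that date.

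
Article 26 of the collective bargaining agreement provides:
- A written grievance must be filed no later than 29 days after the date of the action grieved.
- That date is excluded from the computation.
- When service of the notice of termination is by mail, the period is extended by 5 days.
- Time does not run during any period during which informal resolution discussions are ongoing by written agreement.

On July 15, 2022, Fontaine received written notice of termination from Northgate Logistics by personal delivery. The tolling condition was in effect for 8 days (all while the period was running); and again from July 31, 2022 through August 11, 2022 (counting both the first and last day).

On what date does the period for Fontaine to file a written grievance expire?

September 2, 2022

29 days after July 15, 2022 is August 13, 2022.
Service was not by mail, so no mail extension applies.
Tolling adds 8 days: August 13, 2022 + 8 days = August 21, 2022.
From July 31, 2022 through August 11, 2022 inclusive is 12 days; tolling adds 12 days: August 21, 2022 + 12 days = September 2, 2022.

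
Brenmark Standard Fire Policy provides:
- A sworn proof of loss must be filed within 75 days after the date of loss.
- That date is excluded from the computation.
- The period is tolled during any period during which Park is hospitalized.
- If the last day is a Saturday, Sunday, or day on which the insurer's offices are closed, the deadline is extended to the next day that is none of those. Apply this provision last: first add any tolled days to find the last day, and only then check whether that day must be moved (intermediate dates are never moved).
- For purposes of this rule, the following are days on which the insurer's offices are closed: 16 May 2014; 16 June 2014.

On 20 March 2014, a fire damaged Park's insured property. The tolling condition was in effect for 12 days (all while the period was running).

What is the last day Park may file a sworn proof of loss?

75 days after 20 March 2014 is June 3, 2014.
Tolling adds 12 days: June 3, 2014 + 12 days = June 15, 2014.
June 15, 2014 is Sunday; June 16, 2014 is a listed holiday. The next qualifying day is June 17, 2014.

June 17, 2014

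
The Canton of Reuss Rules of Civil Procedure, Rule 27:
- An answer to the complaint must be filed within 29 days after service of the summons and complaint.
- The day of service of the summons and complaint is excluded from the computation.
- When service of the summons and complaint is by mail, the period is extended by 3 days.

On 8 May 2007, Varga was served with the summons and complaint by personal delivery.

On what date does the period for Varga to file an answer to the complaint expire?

June 6, 2007

29 days after 8 May 2007 is June 6, 2007.
Service was not by mail, so no mail extension applies.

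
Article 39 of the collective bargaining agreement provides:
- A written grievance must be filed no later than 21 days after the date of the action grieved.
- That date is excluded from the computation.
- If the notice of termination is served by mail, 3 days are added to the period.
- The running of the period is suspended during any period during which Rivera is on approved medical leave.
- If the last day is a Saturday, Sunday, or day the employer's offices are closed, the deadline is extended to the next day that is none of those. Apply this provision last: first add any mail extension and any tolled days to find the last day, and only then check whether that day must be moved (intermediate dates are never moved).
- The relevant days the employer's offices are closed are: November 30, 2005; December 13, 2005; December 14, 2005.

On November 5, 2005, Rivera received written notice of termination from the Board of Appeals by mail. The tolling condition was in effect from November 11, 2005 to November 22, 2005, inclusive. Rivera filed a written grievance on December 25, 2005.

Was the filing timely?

21 days after November 5, 2005 is November 26, 2005.
Service was by mail, adding 3 days: November 26, 2005 + 3 days = November 29, 2005.
From November 11, 2005 through November 22, 2005 inclusive is 12 days; tolling adds 12 days: November 29, 2005 + 12 days = December 11, 2005.
December 11, 2005 is Sunday. The next qualifying day is December 12, 2005.
The deadline is December 12, 2005; the filing on December 25, 2005 is after that date.

No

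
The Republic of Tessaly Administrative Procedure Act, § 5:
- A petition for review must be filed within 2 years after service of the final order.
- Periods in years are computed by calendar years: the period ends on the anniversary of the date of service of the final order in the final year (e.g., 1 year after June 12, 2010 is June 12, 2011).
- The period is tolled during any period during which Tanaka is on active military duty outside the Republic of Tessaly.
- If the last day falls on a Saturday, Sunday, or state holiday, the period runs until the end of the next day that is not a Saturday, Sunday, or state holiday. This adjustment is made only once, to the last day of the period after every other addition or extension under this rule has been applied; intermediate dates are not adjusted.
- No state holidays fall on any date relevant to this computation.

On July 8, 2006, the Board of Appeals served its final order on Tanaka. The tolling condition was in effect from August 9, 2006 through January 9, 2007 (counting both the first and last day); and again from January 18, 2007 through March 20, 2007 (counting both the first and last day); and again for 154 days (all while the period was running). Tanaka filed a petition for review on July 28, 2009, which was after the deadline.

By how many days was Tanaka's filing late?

2 years after July 8, 2006 is July 8, 2008.
From August 9, 2006 through January 9, 2007 inclusive is 154 days; tolling adds 154 days: July 8, 2008 + 154 days = December 9, 2008.
From January 18, 2007 through March 20, 2007 inclusive is 62 days; tolling adds 62 days: December 9, 2008 + 62 days = February 9, 2009.
Tolling adds 154 days: February 9, 2009 + 154 days = July 13, 2009.
July 13, 2009 is a Monday and not a state holiday, so no extension applies.
The deadline is July 13, 2009; from July 13, 2009 to July 28, 2009 is 15 days.

15 days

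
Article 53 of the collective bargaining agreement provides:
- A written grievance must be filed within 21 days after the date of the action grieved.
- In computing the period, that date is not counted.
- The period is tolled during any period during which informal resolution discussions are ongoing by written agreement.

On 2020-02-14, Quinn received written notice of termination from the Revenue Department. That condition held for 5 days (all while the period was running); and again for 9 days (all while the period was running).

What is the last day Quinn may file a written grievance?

21 days after 2020-02-14 is March 6, 2020.
Tolling adds 5 days: March 6, 2020 + 5 days = March 11, 2020.
Tolling adds 9 days: March 11, 2020 + 9 days = March 20, 2020.

March 20, 2020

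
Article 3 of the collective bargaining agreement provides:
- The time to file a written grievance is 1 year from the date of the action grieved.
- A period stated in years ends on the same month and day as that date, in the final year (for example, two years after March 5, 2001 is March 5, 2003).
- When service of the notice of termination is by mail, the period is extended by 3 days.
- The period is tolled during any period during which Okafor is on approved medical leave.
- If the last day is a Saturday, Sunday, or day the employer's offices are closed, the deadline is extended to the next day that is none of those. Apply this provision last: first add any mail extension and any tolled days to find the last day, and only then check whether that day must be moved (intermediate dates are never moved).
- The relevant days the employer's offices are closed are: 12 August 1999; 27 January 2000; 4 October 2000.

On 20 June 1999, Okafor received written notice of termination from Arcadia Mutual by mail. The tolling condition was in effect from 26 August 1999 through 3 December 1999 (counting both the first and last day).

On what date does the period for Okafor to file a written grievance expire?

1 year after 20 June 1999 is June 20, 2000.
Service was by mail, adding 3 days: June 20, 2000 + 3 days = June 23, 2000.
From August 26, 1999 through December 3, 1999 inclusive is 100 days; tolling adds 100 days: June 23, 2000 + 100 days = October 1, 2000.
October 1, 2000 is Sunday. The next qualifying day is October 2, 2000.

October 2, 2000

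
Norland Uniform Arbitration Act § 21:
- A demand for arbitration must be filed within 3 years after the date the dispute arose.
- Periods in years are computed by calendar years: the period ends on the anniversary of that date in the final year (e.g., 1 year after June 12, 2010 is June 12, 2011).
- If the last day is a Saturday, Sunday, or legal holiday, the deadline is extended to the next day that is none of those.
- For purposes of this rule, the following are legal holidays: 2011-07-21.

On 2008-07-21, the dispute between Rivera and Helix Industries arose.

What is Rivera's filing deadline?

July 22, 2011

3 years after 2008-07-21 is July 21, 2011.
July 21, 2011 is a listed holiday. The next qualifying day is July 22, 2011.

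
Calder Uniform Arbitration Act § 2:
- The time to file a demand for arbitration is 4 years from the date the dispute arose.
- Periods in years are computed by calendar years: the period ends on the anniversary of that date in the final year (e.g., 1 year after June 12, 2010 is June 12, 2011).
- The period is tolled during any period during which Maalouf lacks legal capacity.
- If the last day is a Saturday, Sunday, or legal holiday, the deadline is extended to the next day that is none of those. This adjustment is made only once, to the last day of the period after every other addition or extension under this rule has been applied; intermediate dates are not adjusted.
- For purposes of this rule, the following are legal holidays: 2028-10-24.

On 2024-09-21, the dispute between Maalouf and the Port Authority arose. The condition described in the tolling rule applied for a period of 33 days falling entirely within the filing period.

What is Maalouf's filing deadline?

4 years after 2024-09-21 is September 21, 2028.
Tolling adds 33 days: September 21, 2028 + 33 days = October 24, 2028.
October 24, 2028 is a listed holiday. The next qualifying day is October 25, 2028.

October 25, 2028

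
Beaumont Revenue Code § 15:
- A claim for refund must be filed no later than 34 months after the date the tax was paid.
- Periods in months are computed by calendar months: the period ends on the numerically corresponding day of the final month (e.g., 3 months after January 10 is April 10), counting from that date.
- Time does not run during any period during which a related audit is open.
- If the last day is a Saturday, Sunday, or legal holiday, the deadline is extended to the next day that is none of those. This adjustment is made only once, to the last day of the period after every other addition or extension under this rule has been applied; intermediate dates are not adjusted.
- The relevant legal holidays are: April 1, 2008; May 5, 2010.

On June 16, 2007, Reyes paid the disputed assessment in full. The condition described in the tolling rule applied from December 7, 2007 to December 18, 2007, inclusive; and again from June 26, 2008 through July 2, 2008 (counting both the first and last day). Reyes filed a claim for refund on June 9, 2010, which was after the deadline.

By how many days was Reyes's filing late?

34 months after June 16, 2007 is April 16, 2010.
From December 7, 2007 through December 18, 2007 inclusive is 12 days; tolling adds 12 days: April 16, 2010 + 12 days = April 28, 2010.
From June 26, 2008 through July 2, 2008 inclusive is 7 days; tolling adds 7 days: April 28, 2010 + 7 days = May 5, 2010.
May 5, 2010 is a listed holiday. The next qualifying day is May 6, 2010.
The deadline is May 6, 2010; from May 6, 2010 to June 9, 2010 is 34 days.

34 days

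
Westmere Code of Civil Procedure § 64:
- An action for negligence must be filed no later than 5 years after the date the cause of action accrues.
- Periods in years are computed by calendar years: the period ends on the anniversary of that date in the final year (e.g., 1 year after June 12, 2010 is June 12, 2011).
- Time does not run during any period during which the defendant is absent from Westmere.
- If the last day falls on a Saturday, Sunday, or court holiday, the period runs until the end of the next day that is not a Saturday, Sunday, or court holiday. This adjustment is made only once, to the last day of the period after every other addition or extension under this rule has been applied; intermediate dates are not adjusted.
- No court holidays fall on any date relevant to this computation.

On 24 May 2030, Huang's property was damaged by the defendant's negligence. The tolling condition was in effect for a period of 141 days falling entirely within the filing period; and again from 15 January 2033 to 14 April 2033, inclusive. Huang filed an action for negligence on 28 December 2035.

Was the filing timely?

Yes

5 years after 24 May 2030 is May 24, 2035.
Tolling adds 141 days: May 24, 2035 + 141 days = October 12, 2035.
From January 15, 2033 through April 14, 2033 inclusive is 90 days; tolling adds 90 days: October 12, 2035 + 90 days = January 10, 2036.
January 10, 2036 is a Thursday and not a court holiday, so no extension applies.
The deadline is January 10, 2036; the filing on December 28, 2035 is on or before that date.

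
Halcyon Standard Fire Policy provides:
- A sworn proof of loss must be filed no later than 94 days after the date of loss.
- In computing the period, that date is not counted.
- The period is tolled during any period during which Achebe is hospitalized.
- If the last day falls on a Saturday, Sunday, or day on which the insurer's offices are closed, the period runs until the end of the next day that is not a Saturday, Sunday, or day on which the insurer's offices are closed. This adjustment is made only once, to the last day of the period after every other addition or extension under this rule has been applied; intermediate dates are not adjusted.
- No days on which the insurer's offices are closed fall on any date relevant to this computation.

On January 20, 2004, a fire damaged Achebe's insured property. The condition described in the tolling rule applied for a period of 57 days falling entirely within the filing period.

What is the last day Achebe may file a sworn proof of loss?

June 21, 2004

94 days after January 20, 2004 is April 23, 2004.
Tolling adds 57 days: April 23, 2004 + 57 days = June 19, 2004.
June 19, 2004 is Saturday; June 20, 2004 is Sunday. The next qualifying day is June 21, 2004.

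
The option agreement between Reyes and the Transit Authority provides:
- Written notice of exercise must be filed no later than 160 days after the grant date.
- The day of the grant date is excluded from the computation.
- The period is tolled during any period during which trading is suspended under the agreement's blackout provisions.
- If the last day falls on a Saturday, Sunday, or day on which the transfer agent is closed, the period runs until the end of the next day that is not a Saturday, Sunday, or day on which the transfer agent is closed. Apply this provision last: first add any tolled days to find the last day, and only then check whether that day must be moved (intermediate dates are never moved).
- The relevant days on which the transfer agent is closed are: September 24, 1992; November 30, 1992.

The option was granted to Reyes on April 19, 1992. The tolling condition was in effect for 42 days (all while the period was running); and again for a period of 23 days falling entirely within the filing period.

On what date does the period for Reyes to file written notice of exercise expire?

160 days after April 19, 1992 is September 26, 1992.
Tolling adds 42 days: September 26, 1992 + 42 days = November 7, 1992.
Tolling adds 23 days: November 7, 1992 + 23 days = November 30, 1992.
November 30, 1992 is a listed holiday. The next qualifying day is December 1, 1992.

December 1, 1992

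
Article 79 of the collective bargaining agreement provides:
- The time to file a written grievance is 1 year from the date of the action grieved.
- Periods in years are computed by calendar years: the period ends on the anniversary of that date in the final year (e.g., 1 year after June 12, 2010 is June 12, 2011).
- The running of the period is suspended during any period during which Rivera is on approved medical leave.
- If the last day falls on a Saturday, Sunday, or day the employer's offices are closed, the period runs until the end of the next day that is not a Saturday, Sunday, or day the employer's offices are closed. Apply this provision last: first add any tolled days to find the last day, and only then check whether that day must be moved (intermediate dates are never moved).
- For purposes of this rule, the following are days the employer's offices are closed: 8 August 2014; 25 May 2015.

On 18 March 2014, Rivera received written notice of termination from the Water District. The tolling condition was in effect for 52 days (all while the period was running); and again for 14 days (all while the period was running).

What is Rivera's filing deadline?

1 year after 18 March 2014 is March 18, 2015.
Tolling adds 52 days: March 18, 2015 + 52 days = May 9, 2015.
Tolling adds 14 days: May 9, 2015 + 14 days = May 23, 2015.
May 23, 2015 is Saturday; May 24, 2015 is Sunday; May 25, 2015 is a listed holiday. The next qualifying day is May 26, 2015.

May 26, 2015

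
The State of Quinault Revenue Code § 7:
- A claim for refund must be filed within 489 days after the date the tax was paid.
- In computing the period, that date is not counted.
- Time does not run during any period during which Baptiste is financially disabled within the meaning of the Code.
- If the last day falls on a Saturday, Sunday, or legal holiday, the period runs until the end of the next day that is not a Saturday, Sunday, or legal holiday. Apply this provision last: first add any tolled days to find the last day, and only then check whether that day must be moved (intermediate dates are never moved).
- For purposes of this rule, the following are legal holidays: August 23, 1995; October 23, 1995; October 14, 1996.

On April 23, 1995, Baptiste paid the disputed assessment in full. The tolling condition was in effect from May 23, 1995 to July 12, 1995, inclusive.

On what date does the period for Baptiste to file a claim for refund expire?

489 days after April 23, 1995 is August 24, 1996.
From May 23, 1995 through July 12, 1995 inclusive is 51 days; tolling adds 51 days: August 24, 1996 + 51 days = October 14, 1996.
October 14, 1996 is a listed holiday. The next qualifying day is October 15, 1996.

October 15, 1996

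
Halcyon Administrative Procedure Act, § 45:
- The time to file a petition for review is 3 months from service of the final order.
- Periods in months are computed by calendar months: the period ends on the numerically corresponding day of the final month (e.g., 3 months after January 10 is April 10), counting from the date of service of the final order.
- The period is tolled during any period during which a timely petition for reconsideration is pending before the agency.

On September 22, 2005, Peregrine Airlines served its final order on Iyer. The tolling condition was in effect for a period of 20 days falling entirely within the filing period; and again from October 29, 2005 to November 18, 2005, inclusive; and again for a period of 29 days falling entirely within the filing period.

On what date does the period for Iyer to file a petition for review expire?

3 months after September 22, 2005 is December 22, 2005.
Tolling adds 20 days: December 22, 2005 + 20 days = January 11, 2006.
From October 29, 2005 through November 18, 2005 inclusive is 21 days; tolling adds 21 days: January 11, 2006 + 21 days = February 1, 2006.
Tolling adds 29 days: February 1, 2006 + 29 days = March 2, 2006.

March 2, 2006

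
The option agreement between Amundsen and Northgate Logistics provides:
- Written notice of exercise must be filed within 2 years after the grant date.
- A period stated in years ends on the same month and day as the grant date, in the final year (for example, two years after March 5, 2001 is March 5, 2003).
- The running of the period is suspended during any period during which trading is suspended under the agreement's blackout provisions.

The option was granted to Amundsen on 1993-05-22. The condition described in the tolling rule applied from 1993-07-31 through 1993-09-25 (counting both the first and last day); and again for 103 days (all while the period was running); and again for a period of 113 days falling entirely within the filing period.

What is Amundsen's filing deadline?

February 19, 1996

2 years after 1993-05-22 is May 22, 1995.
From July 31, 1993 through September 25, 1993 inclusive is 57 days; tolling adds 57 days: May 22, 1995 + 57 days = July 18, 1995.
Tolling adds 103 days: July 18, 1995 + 103 days = October 29, 1995.
Tolling adds 113 days: October 29, 1995 + 113 days = February 19, 1996.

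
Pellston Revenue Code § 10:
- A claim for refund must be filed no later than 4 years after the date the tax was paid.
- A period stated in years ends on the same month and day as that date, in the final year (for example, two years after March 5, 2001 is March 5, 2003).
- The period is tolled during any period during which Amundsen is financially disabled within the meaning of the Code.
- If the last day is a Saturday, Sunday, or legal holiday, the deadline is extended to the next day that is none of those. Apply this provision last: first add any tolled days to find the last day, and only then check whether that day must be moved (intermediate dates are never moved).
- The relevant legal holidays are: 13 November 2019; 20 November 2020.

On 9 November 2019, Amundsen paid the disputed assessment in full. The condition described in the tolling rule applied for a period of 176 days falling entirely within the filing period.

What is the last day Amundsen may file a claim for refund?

4 years after 9 November 2019 is November 9, 2023.
Tolling adds 176 days: November 9, 2023 + 176 days = May 3, 2024.
May 3, 2024 is a Friday and not a legal holiday, so no extension applies.

May 3, 2024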